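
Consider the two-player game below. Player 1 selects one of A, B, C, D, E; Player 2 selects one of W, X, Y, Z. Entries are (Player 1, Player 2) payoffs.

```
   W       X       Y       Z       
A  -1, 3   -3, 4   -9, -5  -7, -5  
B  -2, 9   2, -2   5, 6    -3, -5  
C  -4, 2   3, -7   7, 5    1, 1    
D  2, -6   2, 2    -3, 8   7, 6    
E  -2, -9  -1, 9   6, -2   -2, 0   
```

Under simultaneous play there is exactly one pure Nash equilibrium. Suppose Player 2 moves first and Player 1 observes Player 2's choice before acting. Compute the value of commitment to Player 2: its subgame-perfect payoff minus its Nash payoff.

1

Backward induction with Player 2 moving first.
- W → Player 1 plays D (best of -1, -2, -4, 2, -2); Player 2 gets -6.
- X → Player 1 plays C (best of -3, 2, 3, 2, -1); Player 2 gets -7.
- Y → Player 1 plays C (best of -9, 5, 7, -3, 6); Player 2 gets 5.
- Z → Player 1 plays D (best of -7, -3, 1, 7, -2); Player 2 gets 6.
Among -6, -7, 5, 6, the best is 6 at Z. Subgame-perfect outcome: (D, Z) with payoffs (7, 6).
Under simultaneous play:
Player 1's best replies: W→D; X→C; Y→C; Z→D.
Player 2's best replies: A→X; B→W; C→Y; D→Y; E→X.
Only (C, Y) has each player best-responding; Nash payoffs (7, 5).
Player 2's commitment gain: 6 − 5 = 1.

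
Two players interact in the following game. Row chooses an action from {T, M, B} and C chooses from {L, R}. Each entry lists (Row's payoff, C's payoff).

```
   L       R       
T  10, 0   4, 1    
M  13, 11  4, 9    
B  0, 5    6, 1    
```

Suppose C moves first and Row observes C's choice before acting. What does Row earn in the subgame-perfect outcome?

13

Solve by backward induction (C leads).
- L → Row plays M (best of 10, 13, 0); C gets 11.
- R → Row plays B (best of 4, 4, 6); C gets 1.
Among 11, 1, the best is 11 at L. Subgame-perfect outcome: (M, L) with payoffs (13, 11).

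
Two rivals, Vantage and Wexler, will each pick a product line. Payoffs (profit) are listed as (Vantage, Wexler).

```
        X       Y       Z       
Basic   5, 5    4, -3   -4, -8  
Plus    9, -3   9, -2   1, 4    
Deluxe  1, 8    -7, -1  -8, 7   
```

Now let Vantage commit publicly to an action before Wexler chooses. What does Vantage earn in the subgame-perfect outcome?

5

Wexler best-responds to each possible Vantage move:
- Basic → Wexler plays X (best of 5, -3, -8); Vantage gets 5.
- Plus → Wexler plays Z (best of -3, -2, 4); Vantage gets 1.
- Deluxe → Wexler plays X (best of 8, -1, 7); Vantage gets 1.
Among 5, 1, 1, the best is 5 at Basic. Subgame-perfect outcome: (Basic, X) with payoffs (5, 5).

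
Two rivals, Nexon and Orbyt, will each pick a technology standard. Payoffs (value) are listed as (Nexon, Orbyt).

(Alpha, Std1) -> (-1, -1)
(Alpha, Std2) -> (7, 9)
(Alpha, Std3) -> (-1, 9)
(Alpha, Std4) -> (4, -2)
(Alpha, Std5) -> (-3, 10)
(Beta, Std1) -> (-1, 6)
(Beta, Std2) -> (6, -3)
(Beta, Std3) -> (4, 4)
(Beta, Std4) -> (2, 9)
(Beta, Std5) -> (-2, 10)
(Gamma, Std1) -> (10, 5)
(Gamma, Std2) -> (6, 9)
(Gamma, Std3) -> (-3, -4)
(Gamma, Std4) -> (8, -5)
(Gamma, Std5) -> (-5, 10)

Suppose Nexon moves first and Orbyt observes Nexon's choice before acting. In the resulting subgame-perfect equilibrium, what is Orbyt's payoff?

10

Orbyt best-responds to each possible Nexon move:
- Alpha: Orbyt compares -1, 9, 9, -2, 10 and picks Std5; Nexon would get -3.
- Beta: Orbyt compares 6, -3, 4, 9, 10 and picks Std5; Nexon would get -2.
- Gamma: Orbyt compares 5, 9, -4, -5, 10 and picks Std5; Nexon would get -5.
Nexon's induced payoffs are -3, -2, -5, so Nexon commits to Beta. Subgame-perfect outcome: (Beta, Std5) with payoffs (-2, 10).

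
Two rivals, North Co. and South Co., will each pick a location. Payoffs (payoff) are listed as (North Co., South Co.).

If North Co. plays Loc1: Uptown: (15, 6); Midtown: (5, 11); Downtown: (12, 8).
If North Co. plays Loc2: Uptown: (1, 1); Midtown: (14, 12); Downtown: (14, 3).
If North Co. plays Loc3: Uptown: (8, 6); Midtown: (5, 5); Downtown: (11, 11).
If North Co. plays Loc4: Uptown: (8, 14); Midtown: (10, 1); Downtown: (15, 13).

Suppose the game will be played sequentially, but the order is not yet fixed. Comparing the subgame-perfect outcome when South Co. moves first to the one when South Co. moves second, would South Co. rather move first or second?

first

If North Co. leads: South Co.'s best replies are Loc1→Midtown, Loc2→Midtown, Loc3→Downtown, Loc4→Uptown; North Co.'s induced payoffs 5, 14, 11, 8; outcome (Loc2, Midtown), payoffs (14, 12).
If South Co. leads: North Co.'s best replies are Uptown→Loc1, Midtown→Loc2, Downtown→Loc4; South Co.'s induced payoffs 6, 12, 13; outcome (Loc4, Downtown), payoffs (15, 13).
South Co. gets 13 moving first and 12 moving second, so South Co. prefers to move first.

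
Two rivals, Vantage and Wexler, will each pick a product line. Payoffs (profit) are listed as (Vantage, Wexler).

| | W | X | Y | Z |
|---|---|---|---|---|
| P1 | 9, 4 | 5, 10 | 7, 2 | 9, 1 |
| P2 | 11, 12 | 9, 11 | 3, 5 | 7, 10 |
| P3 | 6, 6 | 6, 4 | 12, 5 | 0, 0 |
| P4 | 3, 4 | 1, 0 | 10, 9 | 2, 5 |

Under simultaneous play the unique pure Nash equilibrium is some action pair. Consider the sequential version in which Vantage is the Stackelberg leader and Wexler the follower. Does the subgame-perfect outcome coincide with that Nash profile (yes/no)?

yes

Work backward from Wexler's decision.
- P1 → Wexler plays X (best of 4, 10, 2, 1); Vantage gets 5.
- P2 → Wexler plays W (best of 12, 11, 5, 10); Vantage gets 11.
- P3 → Wexler plays W (best of 6, 4, 5, 0); Vantage gets 6.
- P4 → Wexler plays Y (best of 4, 0, 9, 5); Vantage gets 10.
Maximizing over 5, 11, 6, 10, Vantage chooses P2. Subgame-perfect outcome: (P2, W) with payoffs (11, 12).
For the simultaneous game, intersect best replies.
Vantage's best replies: W→P2; X→P2; Y→P3; Z→P1.
Wexler's best replies: P1→X; P2→W; P3→W; P4→Y.
The unique mutual best reply is (P2, W), giving (11, 12).
Sequential outcome (P2, W) coincides with the Nash profile (P2, W).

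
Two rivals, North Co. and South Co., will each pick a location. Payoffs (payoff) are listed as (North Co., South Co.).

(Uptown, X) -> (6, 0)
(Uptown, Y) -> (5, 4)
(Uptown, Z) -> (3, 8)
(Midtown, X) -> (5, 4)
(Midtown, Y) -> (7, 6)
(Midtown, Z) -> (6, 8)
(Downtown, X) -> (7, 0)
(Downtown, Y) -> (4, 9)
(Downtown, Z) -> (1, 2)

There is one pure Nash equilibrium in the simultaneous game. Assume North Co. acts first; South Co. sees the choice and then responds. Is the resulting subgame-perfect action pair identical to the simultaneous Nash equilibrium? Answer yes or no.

Backward induction with North Co. moving first.
- Uptown: South Co. compares 0, 4, 8 and picks Z; North Co. would get 3.
- Midtown: South Co. compares 4, 6, 8 and picks Z; North Co. would get 6.
- Downtown: South Co. compares 0, 9, 2 and picks Y; North Co. would get 4.
Among 3, 6, 4, the best is 6 at Midtown. Subgame-perfect outcome: (Midtown, Z) with payoffs (6, 8).
Under simultaneous play:
North Co.'s best replies: X→Downtown; Y→Midtown; Z→Midtown.
South Co.'s best replies: Uptown→Z; Midtown→Z; Downtown→Y.
The unique mutual best reply is (Midtown, Z), giving (6, 8).
Sequential outcome (Midtown, Z) coincides with the Nash profile (Midtown, Z).

yes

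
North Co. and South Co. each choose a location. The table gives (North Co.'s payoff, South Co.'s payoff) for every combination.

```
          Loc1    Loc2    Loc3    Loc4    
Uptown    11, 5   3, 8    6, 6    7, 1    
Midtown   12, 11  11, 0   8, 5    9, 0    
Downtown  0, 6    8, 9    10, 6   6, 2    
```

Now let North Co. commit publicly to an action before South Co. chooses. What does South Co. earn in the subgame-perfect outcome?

Solve by backward induction (North Co. leads).
- Uptown: BR = Loc2, leader payoff 3.
- Midtown: BR = Loc1, leader payoff 12.
- Downtown: BR = Loc2, leader payoff 8.
Among 3, 12, 8, the best is 12 at Midtown. Subgame-perfect outcome: (Midtown, Loc1) with payoffs (12, 11).

11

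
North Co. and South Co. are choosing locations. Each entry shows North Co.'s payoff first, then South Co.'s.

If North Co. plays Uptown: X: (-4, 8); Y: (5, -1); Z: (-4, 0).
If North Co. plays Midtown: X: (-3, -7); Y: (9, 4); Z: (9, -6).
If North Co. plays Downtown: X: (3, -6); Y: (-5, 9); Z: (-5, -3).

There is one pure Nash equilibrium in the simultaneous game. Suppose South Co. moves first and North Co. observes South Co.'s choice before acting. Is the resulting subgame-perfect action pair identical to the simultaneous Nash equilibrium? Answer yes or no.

Work backward from North Co.'s decision.
- X: BR = Downtown, leader payoff -6.
- Y: BR = Midtown, leader payoff 4.
- Z: BR = Midtown, leader payoff -6.
Among -6, 4, -6, the best is 4 at Y. Subgame-perfect outcome: (Midtown, Y) with payoffs (9, 4).
Now find the simultaneous Nash equilibrium.
North Co.'s best replies: X→Downtown; Y→Midtown; Z→Midtown.
South Co.'s best replies: Uptown→X; Midtown→Y; Downtown→Y.
Only (Midtown, Y) has each player best-responding; Nash payoffs (9, 4).
Sequential outcome (Midtown, Y) coincides with the Nash profile (Midtown, Y).

yes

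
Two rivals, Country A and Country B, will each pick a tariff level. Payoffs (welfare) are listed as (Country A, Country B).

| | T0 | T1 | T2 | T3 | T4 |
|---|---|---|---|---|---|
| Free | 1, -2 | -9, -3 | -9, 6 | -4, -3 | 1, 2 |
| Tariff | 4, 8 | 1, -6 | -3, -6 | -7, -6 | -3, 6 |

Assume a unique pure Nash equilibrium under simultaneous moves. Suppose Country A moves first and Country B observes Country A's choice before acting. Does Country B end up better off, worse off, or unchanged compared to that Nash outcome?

unchanged

Country B best-responds to each possible Country A move:
- Free → Country B plays T2 (best of -2, -3, 6, -3, 2); Country A gets -9.
- Tariff → Country B plays T0 (best of 8, -6, -6, -6, 6); Country A gets 4.
Country A's induced payoffs are -9, 4, so Country A commits to Tariff. Subgame-perfect outcome: (Tariff, T0) with payoffs (4, 8).
Under simultaneous play:
Country A's best replies: T0→Tariff; T1→Tariff; T2→Tariff; T3→Free; T4→Free.
Country B's best replies: Free→T2; Tariff→T0.
The unique mutual best reply is (Tariff, T0), giving (4, 8).
Country B earns 8 sequentially versus 8 at the Nash outcome: unchanged.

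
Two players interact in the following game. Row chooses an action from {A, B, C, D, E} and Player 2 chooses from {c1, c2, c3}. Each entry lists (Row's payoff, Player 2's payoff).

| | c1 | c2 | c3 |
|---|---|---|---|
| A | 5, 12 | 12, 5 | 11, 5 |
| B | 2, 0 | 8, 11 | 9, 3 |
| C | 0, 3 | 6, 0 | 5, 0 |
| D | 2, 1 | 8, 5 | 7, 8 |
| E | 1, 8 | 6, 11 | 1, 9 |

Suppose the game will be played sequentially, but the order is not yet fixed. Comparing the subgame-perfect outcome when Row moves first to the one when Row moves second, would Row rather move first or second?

first

If Row leads: Player 2's best replies are A→c1, B→c2, C→c1, D→c3, E→c2; Row's induced payoffs 5, 8, 0, 7, 6; outcome (B, c2), payoffs (8, 11).
If Player 2 leads: Row's best replies are c1→A, c2→A, c3→A; Player 2's induced payoffs 12, 5, 5; outcome (A, c1), payoffs (5, 12).
Row gets 8 moving first and 5 moving second, so Row prefers to move first.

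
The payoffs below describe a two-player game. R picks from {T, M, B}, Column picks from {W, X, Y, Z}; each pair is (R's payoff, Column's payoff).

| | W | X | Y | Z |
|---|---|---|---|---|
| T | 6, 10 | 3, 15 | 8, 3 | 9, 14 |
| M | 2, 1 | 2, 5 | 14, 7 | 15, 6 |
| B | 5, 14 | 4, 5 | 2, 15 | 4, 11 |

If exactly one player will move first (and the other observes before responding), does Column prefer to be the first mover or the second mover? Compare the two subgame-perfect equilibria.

If R leads: Column's best replies are T→X, M→Y, B→Y; R's induced payoffs 3, 14, 2; outcome (M, Y), payoffs (14, 7).
If Column leads: R's best replies are W→T, X→B, Y→M, Z→M; Column's induced payoffs 10, 5, 7, 6; outcome (T, W), payoffs (6, 10).
Column gets 10 moving first and 7 moving second, so Column prefers to move first.

first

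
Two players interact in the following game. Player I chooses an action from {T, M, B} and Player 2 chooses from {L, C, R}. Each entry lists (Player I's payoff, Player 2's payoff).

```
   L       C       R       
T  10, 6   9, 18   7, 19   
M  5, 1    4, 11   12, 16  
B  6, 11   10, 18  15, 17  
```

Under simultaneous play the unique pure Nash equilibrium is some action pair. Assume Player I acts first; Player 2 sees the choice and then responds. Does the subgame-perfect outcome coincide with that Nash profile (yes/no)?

no

Solve by backward induction (Player I leads).
- T: Player 2 compares 6, 18, 19 and picks R; Player I would get 7.
- M: Player 2 compares 1, 11, 16 and picks R; Player I would get 12.
- B: Player 2 compares 11, 18, 17 and picks C; Player I would get 10.
Maximizing over 7, 12, 10, Player I chooses M. Subgame-perfect outcome: (M, R) with payoffs (12, 16).
For the simultaneous game, intersect best replies.
Player I's best replies: L→T; C→B; R→B.
Player 2's best replies: T→R; M→R; B→C.
Only (B, C) has each player best-responding; Nash payoffs (10, 18).
Sequential outcome (M, R) differs from the Nash profile (B, C).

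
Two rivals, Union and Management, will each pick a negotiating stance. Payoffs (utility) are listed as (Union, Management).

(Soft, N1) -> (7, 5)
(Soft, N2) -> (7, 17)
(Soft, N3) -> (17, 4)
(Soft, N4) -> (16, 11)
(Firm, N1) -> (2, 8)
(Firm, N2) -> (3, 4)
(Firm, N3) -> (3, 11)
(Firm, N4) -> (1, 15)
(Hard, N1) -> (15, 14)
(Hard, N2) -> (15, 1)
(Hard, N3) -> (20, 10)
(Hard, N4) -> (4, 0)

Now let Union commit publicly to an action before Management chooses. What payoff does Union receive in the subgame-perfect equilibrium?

15

Solve by backward induction (Union leads).
- Soft: BR = N2, leader payoff 7.
- Firm: BR = N4, leader payoff 1.
- Hard: BR = N1, leader payoff 15.
Union's induced payoffs are 7, 1, 15, so Union commits to Hard. Subgame-perfect outcome: (Hard, N1) with payoffs (15, 14).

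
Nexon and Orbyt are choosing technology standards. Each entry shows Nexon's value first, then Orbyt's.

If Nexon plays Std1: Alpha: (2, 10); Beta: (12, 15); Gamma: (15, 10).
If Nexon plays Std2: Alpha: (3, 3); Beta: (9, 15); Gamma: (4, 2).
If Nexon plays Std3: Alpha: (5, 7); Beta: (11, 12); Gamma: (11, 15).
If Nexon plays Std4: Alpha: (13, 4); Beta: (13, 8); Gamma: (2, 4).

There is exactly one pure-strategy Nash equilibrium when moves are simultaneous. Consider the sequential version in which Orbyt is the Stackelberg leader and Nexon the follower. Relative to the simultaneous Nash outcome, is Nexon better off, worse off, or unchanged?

better off

Backward induction with Orbyt moving first.
- Alpha: BR = Std4, leader payoff 4.
- Beta: BR = Std4, leader payoff 8.
- Gamma: BR = Std1, leader payoff 10.
Maximizing over 4, 8, 10, Orbyt chooses Gamma. Subgame-perfect outcome: (Std1, Gamma) with payoffs (15, 10).
For the simultaneous game, intersect best replies.
Nexon's best replies: Alpha→Std4; Beta→Std4; Gamma→Std1.
Orbyt's best replies: Std1→Beta; Std2→Beta; Std3→Gamma; Std4→Beta.
Only (Std4, Beta) has each player best-responding; Nash payoffs (13, 8).
Nexon earns 15 sequentially versus 13 at the Nash outcome: better off.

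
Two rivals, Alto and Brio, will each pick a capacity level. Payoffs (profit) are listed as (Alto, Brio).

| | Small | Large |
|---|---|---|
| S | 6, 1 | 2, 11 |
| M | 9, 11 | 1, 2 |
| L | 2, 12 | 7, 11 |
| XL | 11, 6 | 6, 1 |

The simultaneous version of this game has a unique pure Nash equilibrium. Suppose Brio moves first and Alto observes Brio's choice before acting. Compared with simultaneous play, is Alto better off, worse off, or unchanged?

Work backward from Alto's decision.
- Small: BR = XL, leader payoff 6.
- Large: BR = L, leader payoff 11.
Maximizing over 6, 11, Brio chooses Large. Subgame-perfect outcome: (L, Large) with payoffs (7, 11).
Now find the simultaneous Nash equilibrium.
Alto's best replies: Small→XL; Large→L.
Brio's best replies: S→Large; M→Small; L→Small; XL→Small.
Only (XL, Small) has each player best-responding; Nash payoffs (11, 6).
Alto earns 7 sequentially versus 11 at the Nash outcome: worse off.

worse off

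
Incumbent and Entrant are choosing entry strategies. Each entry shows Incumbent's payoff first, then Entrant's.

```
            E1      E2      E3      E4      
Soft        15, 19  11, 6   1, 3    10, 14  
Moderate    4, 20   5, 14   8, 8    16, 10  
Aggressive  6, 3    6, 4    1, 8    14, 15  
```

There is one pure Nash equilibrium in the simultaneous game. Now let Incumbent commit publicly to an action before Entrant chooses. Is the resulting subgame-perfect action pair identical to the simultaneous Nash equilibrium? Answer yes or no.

yes

Backward induction with Incumbent moving first.
- Soft: Entrant compares 19, 6, 3, 14 and picks E1; Incumbent would get 15.
- Moderate: Entrant compares 20, 14, 8, 10 and picks E1; Incumbent would get 4.
- Aggressive: Entrant compares 3, 4, 8, 15 and picks E4; Incumbent would get 14.
Incumbent's induced payoffs are 15, 4, 14, so Incumbent commits to Soft. Subgame-perfect outcome: (Soft, E1) with payoffs (15, 19).
Under simultaneous play:
Incumbent's best replies: E1→Soft; E2→Soft; E3→Moderate; E4→Moderate.
Entrant's best replies: Soft→E1; Moderate→E1; Aggressive→E4.
Only (Soft, E1) has each player best-responding; Nash payoffs (15, 19).
Sequential outcome (Soft, E1) coincides with the Nash profile (Soft, E1).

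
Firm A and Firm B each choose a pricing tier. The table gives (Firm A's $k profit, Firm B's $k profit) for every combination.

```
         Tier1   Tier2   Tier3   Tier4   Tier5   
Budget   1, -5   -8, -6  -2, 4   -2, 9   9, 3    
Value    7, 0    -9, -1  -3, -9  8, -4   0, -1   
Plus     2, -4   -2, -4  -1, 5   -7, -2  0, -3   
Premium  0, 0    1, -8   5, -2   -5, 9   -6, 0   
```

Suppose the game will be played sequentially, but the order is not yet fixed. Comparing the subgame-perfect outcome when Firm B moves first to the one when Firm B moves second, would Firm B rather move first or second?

first

If Firm A leads: Firm B's best replies are Budget→Tier4, Value→Tier1, Plus→Tier3, Premium→Tier4; Firm A's induced payoffs -2, 7, -1, -5; outcome (Value, Tier1), payoffs (7, 0).
If Firm B leads: Firm A's best replies are Tier1→Value, Tier2→Premium, Tier3→Premium, Tier4→Value, Tier5→Budget; Firm B's induced payoffs 0, -8, -2, -4, 3; outcome (Budget, Tier5), payoffs (9, 3).
Firm B gets 3 moving first and 0 moving second, so Firm B prefers to move first.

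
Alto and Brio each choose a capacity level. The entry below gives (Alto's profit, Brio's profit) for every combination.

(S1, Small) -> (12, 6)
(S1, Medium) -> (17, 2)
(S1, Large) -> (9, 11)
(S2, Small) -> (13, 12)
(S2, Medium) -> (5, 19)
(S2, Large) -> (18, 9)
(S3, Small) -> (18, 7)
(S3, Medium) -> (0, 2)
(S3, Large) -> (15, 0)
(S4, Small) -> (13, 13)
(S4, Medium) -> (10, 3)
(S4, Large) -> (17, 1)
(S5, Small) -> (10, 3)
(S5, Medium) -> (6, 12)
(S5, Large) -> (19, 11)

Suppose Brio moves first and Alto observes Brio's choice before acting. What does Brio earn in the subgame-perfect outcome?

Solve by backward induction (Brio leads).
- Small: BR = S3, leader payoff 7.
- Medium: BR = S1, leader payoff 2.
- Large: BR = S5, leader payoff 11.
Maximizing over 7, 2, 11, Brio chooses Large. Subgame-perfect outcome: (S5, Large) with payoffs (19, 11).

11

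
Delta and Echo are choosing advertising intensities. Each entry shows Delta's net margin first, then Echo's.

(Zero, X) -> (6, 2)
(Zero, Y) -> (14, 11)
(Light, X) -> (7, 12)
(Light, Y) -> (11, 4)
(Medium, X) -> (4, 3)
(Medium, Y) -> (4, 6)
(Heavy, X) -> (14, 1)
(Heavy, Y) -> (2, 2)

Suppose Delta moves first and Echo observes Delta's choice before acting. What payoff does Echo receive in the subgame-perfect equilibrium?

Echo best-responds to each possible Delta move:
- Zero: Echo compares 2, 11 and picks Y; Delta would get 14.
- Light: Echo compares 12, 4 and picks X; Delta would get 7.
- Medium: Echo compares 3, 6 and picks Y; Delta would get 4.
- Heavy: Echo compares 1, 2 and picks Y; Delta would get 2.
Delta's induced payoffs are 14, 7, 4, 2, so Delta commits to Zero. Subgame-perfect outcome: (Zero, Y) with payoffs (14, 11).

11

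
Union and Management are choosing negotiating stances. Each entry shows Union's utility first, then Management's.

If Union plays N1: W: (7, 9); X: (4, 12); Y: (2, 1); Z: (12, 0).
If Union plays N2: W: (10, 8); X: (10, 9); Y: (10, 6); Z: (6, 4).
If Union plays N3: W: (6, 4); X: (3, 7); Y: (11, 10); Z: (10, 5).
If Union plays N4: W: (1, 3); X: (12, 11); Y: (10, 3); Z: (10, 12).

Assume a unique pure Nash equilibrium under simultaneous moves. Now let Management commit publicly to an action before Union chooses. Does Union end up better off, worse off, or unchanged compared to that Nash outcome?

better off

Work backward from Union's decision.
- W: Union compares 7, 10, 6, 1 and picks N2; Management would get 8.
- X: Union compares 4, 10, 3, 12 and picks N4; Management would get 11.
- Y: Union compares 2, 10, 11, 10 and picks N3; Management would get 10.
- Z: Union compares 12, 6, 10, 10 and picks N1; Management would get 0.
Maximizing over 8, 11, 10, 0, Management chooses X. Subgame-perfect outcome: (N4, X) with payoffs (12, 11).
Under simultaneous play:
Union's best replies: W→N2; X→N4; Y→N3; Z→N1.
Management's best replies: N1→X; N2→X; N3→Y; N4→Z.
Only (N3, Y) has each player best-responding; Nash payoffs (11, 10).
Union earns 12 sequentially versus 11 at the Nash outcome: better off.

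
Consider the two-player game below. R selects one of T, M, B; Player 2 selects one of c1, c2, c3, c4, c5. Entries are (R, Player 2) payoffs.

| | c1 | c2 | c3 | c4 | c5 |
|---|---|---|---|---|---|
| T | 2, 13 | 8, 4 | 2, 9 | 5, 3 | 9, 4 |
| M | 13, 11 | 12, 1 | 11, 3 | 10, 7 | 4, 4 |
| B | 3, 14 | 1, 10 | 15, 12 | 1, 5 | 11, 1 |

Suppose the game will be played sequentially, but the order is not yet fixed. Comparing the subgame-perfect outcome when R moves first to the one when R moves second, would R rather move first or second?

If R leads: Player 2's best replies are T→c1, M→c1, B→c1; R's induced payoffs 2, 13, 3; outcome (M, c1), payoffs (13, 11).
If Player 2 leads: R's best replies are c1→M, c2→M, c3→B, c4→M, c5→B; Player 2's induced payoffs 11, 1, 12, 7, 1; outcome (B, c3), payoffs (15, 12).
R gets 13 moving first and 15 moving second, so R prefers to move second.

second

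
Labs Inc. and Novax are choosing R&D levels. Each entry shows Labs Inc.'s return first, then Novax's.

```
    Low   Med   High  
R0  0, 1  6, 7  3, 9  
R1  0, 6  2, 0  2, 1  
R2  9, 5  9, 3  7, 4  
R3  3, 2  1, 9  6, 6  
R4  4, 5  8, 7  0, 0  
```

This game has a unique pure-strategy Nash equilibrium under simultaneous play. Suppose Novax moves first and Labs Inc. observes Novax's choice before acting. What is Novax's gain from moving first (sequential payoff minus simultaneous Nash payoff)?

Work backward from Labs Inc.'s decision.
- Low: BR = R2, leader payoff 5.
- Med: BR = R2, leader payoff 3.
- High: BR = R2, leader payoff 4.
Novax's induced payoffs are 5, 3, 4, so Novax commits to Low. Subgame-perfect outcome: (R2, Low) with payoffs (9, 5).
Now find the simultaneous Nash equilibrium.
Labs Inc.'s best replies: Low→R2; Med→R2; High→R2.
Novax's best replies: R0→High; R1→Low; R2→Low; R3→Med; R4→Med.
The unique mutual best reply is (R2, Low), giving (9, 5).
Novax's commitment gain: 5 − 5 = 0.

0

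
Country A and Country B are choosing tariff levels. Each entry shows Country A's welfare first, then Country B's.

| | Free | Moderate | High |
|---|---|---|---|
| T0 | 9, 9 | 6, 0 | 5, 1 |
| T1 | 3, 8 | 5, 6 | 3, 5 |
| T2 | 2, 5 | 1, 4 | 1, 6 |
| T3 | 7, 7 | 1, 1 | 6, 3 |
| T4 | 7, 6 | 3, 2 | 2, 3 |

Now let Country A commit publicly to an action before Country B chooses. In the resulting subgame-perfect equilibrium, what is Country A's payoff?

9

Solve by backward induction (Country A leads).
- T0 → Country B plays Free (best of 9, 0, 1); Country A gets 9.
- T1 → Country B plays Free (best of 8, 6, 5); Country A gets 3.
- T2 → Country B plays High (best of 5, 4, 6); Country A gets 1.
- T3 → Country B plays Free (best of 7, 1, 3); Country A gets 7.
- T4 → Country B plays Free (best of 6, 2, 3); Country A gets 7.
Maximizing over 9, 3, 1, 7, 7, Country A chooses T0. Subgame-perfect outcome: (T0, Free) with payoffs (9, 9).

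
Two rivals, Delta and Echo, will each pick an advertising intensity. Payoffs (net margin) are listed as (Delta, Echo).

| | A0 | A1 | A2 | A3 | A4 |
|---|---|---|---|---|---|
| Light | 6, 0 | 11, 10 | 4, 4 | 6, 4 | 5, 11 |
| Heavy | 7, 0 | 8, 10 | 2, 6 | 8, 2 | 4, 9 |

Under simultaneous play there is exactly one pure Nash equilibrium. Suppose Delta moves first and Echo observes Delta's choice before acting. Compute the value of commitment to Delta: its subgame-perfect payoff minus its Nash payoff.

3

Echo best-responds to each possible Delta move:
- Light → Echo plays A4 (best of 0, 10, 4, 4, 11); Delta gets 5.
- Heavy → Echo plays A1 (best of 0, 10, 6, 2, 9); Delta gets 8.
Maximizing over 5, 8, Delta chooses Heavy. Subgame-perfect outcome: (Heavy, A1) with payoffs (8, 10).
For the simultaneous game, intersect best replies.
Delta's best replies: A0→Heavy; A1→Light; A2→Light; A3→Heavy; A4→Light.
Echo's best replies: Light→A4; Heavy→A1.
The unique mutual best reply is (Light, A4), giving (5, 11).
Delta's commitment gain: 8 − 5 = 3.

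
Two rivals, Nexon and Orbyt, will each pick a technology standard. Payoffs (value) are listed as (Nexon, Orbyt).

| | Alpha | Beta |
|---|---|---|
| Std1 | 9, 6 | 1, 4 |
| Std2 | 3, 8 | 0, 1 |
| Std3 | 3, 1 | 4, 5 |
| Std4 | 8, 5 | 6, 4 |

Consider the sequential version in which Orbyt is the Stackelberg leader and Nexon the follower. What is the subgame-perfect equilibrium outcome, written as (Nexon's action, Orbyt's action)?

Work backward from Nexon's decision.
- Alpha → Nexon plays Std1 (best of 9, 3, 3, 8); Orbyt gets 6.
- Beta → Nexon plays Std4 (best of 1, 0, 4, 6); Orbyt gets 4.
Maximizing over 6, 4, Orbyt chooses Alpha. Subgame-perfect outcome: (Std1, Alpha) with payoffs (9, 6).

(Std1, Alpha)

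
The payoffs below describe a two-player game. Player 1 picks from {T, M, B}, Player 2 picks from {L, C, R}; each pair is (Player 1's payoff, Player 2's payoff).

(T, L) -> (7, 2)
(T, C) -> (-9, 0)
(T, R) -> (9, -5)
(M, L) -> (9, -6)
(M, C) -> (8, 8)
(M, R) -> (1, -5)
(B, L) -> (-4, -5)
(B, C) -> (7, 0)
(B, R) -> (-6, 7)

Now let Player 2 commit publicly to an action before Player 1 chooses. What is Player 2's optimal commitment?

C

Backward induction with Player 2 moving first.
- L: Player 1 compares 7, 9, -4 and picks M; Player 2 would get -6.
- C: Player 1 compares -9, 8, 7 and picks M; Player 2 would get 8.
- R: Player 1 compares 9, 1, -6 and picks T; Player 2 would get -5.
Among -6, 8, -5, the best is 8 at C. Subgame-perfect outcome: (M, C) with payoffs (8, 8).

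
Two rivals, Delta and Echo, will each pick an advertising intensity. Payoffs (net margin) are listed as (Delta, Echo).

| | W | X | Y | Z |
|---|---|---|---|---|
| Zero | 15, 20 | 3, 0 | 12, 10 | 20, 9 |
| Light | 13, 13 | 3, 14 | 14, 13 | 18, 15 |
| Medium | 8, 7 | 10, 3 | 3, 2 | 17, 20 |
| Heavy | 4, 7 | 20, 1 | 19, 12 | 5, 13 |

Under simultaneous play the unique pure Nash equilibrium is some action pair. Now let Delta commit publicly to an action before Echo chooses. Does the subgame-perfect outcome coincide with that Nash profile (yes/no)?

no

Echo best-responds to each possible Delta move:
- Zero: BR = W, leader payoff 15.
- Light: BR = Z, leader payoff 18.
- Medium: BR = Z, leader payoff 17.
- Heavy: BR = Z, leader payoff 5.
Delta's induced payoffs are 15, 18, 17, 5, so Delta commits to Light. Subgame-perfect outcome: (Light, Z) with payoffs (18, 15).
Now find the simultaneous Nash equilibrium.
Delta's best replies: W→Zero; X→Heavy; Y→Heavy; Z→Zero.
Echo's best replies: Zero→W; Light→Z; Medium→Z; Heavy→Z.
Only (Zero, W) has each player best-responding; Nash payoffs (15, 20).
Sequential outcome (Light, Z) differs from the Nash profile (Zero, W).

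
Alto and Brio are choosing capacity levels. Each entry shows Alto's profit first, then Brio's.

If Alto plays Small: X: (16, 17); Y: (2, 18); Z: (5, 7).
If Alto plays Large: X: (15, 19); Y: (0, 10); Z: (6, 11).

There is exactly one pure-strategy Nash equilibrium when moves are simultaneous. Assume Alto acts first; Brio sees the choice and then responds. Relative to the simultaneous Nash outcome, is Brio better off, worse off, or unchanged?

better off

Brio best-responds to each possible Alto move:
- Small → Brio plays Y (best of 17, 18, 7); Alto gets 2.
- Large → Brio plays X (best of 19, 10, 11); Alto gets 15.
Maximizing over 2, 15, Alto chooses Large. Subgame-perfect outcome: (Large, X) with payoffs (15, 19).
Now find the simultaneous Nash equilibrium.
Alto's best replies: X→Small; Y→Small; Z→Large.
Brio's best replies: Small→Y; Large→X.
Only (Small, Y) has each player best-responding; Nash payoffs (2, 18).
Brio earns 19 sequentially versus 18 at the Nash outcome: better off.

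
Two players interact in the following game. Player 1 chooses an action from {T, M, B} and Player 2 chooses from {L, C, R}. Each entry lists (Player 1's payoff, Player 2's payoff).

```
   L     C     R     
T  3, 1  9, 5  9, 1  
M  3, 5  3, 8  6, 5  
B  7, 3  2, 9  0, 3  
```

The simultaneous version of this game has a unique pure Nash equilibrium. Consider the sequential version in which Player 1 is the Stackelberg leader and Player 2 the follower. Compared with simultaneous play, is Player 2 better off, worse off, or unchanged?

unchanged

Player 2 best-responds to each possible Player 1 move:
- T: BR = C, leader payoff 9.
- M: BR = C, leader payoff 3.
- B: BR = C, leader payoff 2.
Player 1's induced payoffs are 9, 3, 2, so Player 1 commits to T. Subgame-perfect outcome: (T, C) with payoffs (9, 5).
Under simultaneous play:
Player 1's best replies: L→B; C→T; R→T.
Player 2's best replies: T→C; M→C; B→C.
The unique mutual best reply is (T, C), giving (9, 5).
Player 2 earns 5 sequentially versus 5 at the Nash outcome: unchanged.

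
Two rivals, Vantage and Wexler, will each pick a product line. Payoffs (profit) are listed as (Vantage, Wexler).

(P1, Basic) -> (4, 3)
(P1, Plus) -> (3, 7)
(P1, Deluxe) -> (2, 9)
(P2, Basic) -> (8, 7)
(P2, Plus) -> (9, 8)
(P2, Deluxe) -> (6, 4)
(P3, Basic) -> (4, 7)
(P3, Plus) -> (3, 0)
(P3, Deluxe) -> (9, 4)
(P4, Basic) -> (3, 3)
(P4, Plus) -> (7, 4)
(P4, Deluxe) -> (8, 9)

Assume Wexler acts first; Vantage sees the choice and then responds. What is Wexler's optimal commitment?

Plus

Work backward from Vantage's decision.
- Basic: BR = P2, leader payoff 7.
- Plus: BR = P2, leader payoff 8.
- Deluxe: BR = P3, leader payoff 4.
Maximizing over 7, 8, 4, Wexler chooses Plus. Subgame-perfect outcome: (P2, Plus) with payoffs (9, 8).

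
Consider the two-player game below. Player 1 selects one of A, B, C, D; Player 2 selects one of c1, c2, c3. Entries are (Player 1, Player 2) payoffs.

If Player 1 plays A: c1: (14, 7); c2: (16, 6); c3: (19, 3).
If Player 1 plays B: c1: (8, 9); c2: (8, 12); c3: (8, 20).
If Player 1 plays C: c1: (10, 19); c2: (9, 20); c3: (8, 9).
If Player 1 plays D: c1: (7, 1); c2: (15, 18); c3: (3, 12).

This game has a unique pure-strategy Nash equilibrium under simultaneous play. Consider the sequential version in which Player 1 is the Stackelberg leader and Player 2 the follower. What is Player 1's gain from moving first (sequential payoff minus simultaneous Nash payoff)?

Work backward from Player 2's decision.
- A: Player 2 compares 7, 6, 3 and picks c1; Player 1 would get 14.
- B: Player 2 compares 9, 12, 20 and picks c3; Player 1 would get 8.
- C: Player 2 compares 19, 20, 9 and picks c2; Player 1 would get 9.
- D: Player 2 compares 1, 18, 12 and picks c2; Player 1 would get 15.
Player 1's induced payoffs are 14, 8, 9, 15, so Player 1 commits to D. Subgame-perfect outcome: (D, c2) with payoffs (15, 18).
Under simultaneous play:
Player 1's best replies: c1→A; c2→A; c3→A.
Player 2's best replies: A→c1; B→c3; C→c2; D→c2.
Only (A, c1) has each player best-responding; Nash payoffs (14, 7).
Player 1's commitment gain: 15 − 14 = 1.

1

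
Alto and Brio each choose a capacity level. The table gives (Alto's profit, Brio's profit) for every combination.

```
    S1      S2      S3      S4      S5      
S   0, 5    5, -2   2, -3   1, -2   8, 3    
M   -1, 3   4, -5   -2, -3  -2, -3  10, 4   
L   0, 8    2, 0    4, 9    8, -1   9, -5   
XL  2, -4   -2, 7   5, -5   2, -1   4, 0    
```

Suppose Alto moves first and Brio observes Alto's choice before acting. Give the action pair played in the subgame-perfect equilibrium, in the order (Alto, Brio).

(M, S5)

Backward induction with Alto moving first.
- S → Brio plays S1 (best of 5, -2, -3, -2, 3); Alto gets 0.
- M → Brio plays S5 (best of 3, -5, -3, -3, 4); Alto gets 10.
- L → Brio plays S3 (best of 8, 0, 9, -1, -5); Alto gets 4.
- XL → Brio plays S2 (best of -4, 7, -5, -1, 0); Alto gets -2.
Alto's induced payoffs are 0, 10, 4, -2, so Alto commits to M. Subgame-perfect outcome: (M, S5) with payoffs (10, 4).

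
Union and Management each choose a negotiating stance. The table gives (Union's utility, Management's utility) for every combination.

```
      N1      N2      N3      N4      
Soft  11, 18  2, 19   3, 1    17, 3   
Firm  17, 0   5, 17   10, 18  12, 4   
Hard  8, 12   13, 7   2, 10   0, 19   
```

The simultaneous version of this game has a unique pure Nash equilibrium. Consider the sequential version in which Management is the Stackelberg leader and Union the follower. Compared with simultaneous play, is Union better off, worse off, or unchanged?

unchanged

Work backward from Union's decision.
- N1: Union compares 11, 17, 8 and picks Firm; Management would get 0.
- N2: Union compares 2, 5, 13 and picks Hard; Management would get 7.
- N3: Union compares 3, 10, 2 and picks Firm; Management would get 18.
- N4: Union compares 17, 12, 0 and picks Soft; Management would get 3.
Management's induced payoffs are 0, 7, 18, 3, so Management commits to N3. Subgame-perfect outcome: (Firm, N3) with payoffs (10, 18).
Under simultaneous play:
Union's best replies: N1→Firm; N2→Hard; N3→Firm; N4→Soft.
Management's best replies: Soft→N2; Firm→N3; Hard→N4.
The unique mutual best reply is (Firm, N3), giving (10, 18).
Union earns 10 sequentially versus 10 at the Nash outcome: unchanged.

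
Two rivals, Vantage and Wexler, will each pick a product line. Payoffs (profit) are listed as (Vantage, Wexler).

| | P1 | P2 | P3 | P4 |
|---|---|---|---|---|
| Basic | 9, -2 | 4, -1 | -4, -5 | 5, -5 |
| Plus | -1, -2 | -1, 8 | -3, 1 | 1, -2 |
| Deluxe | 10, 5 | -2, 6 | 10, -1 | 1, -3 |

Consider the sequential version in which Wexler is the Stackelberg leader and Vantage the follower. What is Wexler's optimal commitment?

P1

Backward induction with Wexler moving first.
- P1 → Vantage plays Deluxe (best of 9, -1, 10); Wexler gets 5.
- P2 → Vantage plays Basic (best of 4, -1, -2); Wexler gets -1.
- P3 → Vantage plays Deluxe (best of -4, -3, 10); Wexler gets -1.
- P4 → Vantage plays Basic (best of 5, 1, 1); Wexler gets -5.
Wexler's induced payoffs are 5, -1, -1, -5, so Wexler commits to P1. Subgame-perfect outcome: (Deluxe, P1) with payoffs (10, 5).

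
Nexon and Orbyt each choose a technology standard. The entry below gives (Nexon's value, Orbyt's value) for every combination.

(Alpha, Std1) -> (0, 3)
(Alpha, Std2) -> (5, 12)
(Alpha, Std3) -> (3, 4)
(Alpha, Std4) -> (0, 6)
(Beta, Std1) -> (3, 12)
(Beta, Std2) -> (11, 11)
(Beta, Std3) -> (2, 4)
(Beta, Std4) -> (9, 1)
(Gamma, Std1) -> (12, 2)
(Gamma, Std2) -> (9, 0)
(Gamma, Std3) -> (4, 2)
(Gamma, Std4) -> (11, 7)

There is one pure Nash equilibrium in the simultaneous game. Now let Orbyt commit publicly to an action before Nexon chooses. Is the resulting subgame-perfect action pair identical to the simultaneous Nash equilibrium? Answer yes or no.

Solve by backward induction (Orbyt leads).
- Std1: BR = Gamma, leader payoff 2.
- Std2: BR = Beta, leader payoff 11.
- Std3: BR = Gamma, leader payoff 2.
- Std4: BR = Gamma, leader payoff 7.
Orbyt's induced payoffs are 2, 11, 2, 7, so Orbyt commits to Std2. Subgame-perfect outcome: (Beta, Std2) with payoffs (11, 11).
For the simultaneous game, intersect best replies.
Nexon's best replies: Std1→Gamma; Std2→Beta; Std3→Gamma; Std4→Gamma.
Orbyt's best replies: Alpha→Std2; Beta→Std1; Gamma→Std4.
The unique mutual best reply is (Gamma, Std4), giving (11, 7).
Sequential outcome (Beta, Std2) differs from the Nash profile (Gamma, Std4).

no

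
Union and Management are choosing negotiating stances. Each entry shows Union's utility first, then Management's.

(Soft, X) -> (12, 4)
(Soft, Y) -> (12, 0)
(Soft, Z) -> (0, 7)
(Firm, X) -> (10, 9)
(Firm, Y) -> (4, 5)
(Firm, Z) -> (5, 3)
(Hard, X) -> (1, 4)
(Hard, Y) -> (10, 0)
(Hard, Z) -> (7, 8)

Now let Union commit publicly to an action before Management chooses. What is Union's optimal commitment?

Firm

Management best-responds to each possible Union move:
- Soft: Management compares 4, 0, 7 and picks Z; Union would get 0.
- Firm: Management compares 9, 5, 3 and picks X; Union would get 10.
- Hard: Management compares 4, 0, 8 and picks Z; Union would get 7.
Union's induced payoffs are 0, 10, 7, so Union commits to Firm. Subgame-perfect outcome: (Firm, X) with payoffs (10, 9).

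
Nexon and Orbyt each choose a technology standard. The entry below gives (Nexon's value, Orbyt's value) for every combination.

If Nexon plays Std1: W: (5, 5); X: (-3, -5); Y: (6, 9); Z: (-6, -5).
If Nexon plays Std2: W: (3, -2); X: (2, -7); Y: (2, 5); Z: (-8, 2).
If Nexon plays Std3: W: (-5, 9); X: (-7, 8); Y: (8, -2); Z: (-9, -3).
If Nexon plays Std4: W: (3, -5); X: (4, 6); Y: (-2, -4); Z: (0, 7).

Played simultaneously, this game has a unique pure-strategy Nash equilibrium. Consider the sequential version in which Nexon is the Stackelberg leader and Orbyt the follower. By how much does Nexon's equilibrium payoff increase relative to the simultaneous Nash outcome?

Work backward from Orbyt's decision.
- Std1: Orbyt compares 5, -5, 9, -5 and picks Y; Nexon would get 6.
- Std2: Orbyt compares -2, -7, 5, 2 and picks Y; Nexon would get 2.
- Std3: Orbyt compares 9, 8, -2, -3 and picks W; Nexon would get -5.
- Std4: Orbyt compares -5, 6, -4, 7 and picks Z; Nexon would get 0.
Among 6, 2, -5, 0, the best is 6 at Std1. Subgame-perfect outcome: (Std1, Y) with payoffs (6, 9).
For the simultaneous game, intersect best replies.
Nexon's best replies: W→Std1; X→Std4; Y→Std3; Z→Std4.
Orbyt's best replies: Std1→Y; Std2→Y; Std3→W; Std4→Z.
The unique mutual best reply is (Std4, Z), giving (0, 7).
Nexon's commitment gain: 6 − 0 = 6.

6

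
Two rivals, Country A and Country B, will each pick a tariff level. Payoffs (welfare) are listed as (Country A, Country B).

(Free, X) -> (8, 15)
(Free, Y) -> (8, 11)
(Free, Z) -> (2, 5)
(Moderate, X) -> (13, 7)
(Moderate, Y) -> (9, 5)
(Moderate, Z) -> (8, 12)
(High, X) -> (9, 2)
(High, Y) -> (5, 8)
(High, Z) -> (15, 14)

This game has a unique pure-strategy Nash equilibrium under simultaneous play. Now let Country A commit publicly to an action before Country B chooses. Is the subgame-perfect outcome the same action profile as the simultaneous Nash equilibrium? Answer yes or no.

yes

Country B best-responds to each possible Country A move:
- Free → Country B plays X (best of 15, 11, 5); Country A gets 8.
- Moderate → Country B plays Z (best of 7, 5, 12); Country A gets 8.
- High → Country B plays Z (best of 2, 8, 14); Country A gets 15.
Country A's induced payoffs are 8, 8, 15, so Country A commits to High. Subgame-perfect outcome: (High, Z) with payoffs (15, 14).
Now find the simultaneous Nash equilibrium.
Country A's best replies: X→Moderate; Y→Moderate; Z→High.
Country B's best replies: Free→X; Moderate→Z; High→Z.
Only (High, Z) has each player best-responding; Nash payoffs (15, 14).
Sequential outcome (High, Z) coincides with the Nash profile (High, Z).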